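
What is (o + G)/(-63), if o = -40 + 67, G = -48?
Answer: 1/3 ≈ 0.33333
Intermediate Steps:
o = 27
(o + G)/(-63) = (27 - 48)/(-63) = -21*(-1/63) = 1/3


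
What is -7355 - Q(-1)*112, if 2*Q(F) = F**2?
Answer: -7411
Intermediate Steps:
Q(F) = F**2/2
-7355 - Q(-1)*112 = -7355 - (1/2)*(-1)**2*112 = -7355 - (1/2)*1*112 = -7355 - 112/2 = -7355 - 1*56 = -7355 - 56 = -7411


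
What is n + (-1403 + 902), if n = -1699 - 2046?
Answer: -4246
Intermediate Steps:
n = -3745
n + (-1403 + 902) = -3745 + (-1403 + 902) = -3745 - 501 = -4246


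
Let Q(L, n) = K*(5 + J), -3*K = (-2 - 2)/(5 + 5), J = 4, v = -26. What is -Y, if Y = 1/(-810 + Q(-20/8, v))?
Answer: 5/4044 ≈ 0.0012364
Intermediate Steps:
K = 2/15 (K = -(-2 - 2)/(3*(5 + 5)) = -(-4)/(3*10) = -1/3*(-2/5) = 2/15 ≈ 0.13333)
Q(L, n) = 6/5 (Q(L, n) = 2*(5 + 4)/15 = (2/15)*9 = 6/5)
Y = -5/4044 (Y = 1/(-810 + 6/5) = 1/(-4044/5) = -5/4044 ≈ -0.0012364)
-Y = -1*(-5/4044) = 5/4044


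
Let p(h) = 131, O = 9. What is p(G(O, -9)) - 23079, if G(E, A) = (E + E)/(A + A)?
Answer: -22948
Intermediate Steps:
G(E, A) = E/A (G(E, A) = (2*E)/((2*A)) = (2*E)*(1/(2*A)) = E/A)
p(G(O, -9)) - 23079 = 131 - 23079 = -22948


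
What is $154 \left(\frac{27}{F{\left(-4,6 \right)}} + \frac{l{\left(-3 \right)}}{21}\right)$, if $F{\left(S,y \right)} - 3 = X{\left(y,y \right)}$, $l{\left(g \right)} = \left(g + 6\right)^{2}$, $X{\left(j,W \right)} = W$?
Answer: $528$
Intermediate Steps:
$l{\left(g \right)} = \left(6 + g\right)^{2}$
$F{\left(S,y \right)} = 3 + y$
$154 \left(\frac{27}{F{\left(-4,6 \right)}} + \frac{l{\left(-3 \right)}}{21}\right) = 154 \left(\frac{27}{3 + 6} + \frac{\left(6 - 3\right)^{2}}{21}\right) = 154 \left(\frac{27}{9} + 3^{2} \cdot \frac{1}{21}\right) = 154 \left(27 \cdot \frac{1}{9} + 9 \cdot \frac{1}{21}\right) = 154 \left(3 + \frac{3}{7}\right) = 154 \cdot \frac{24}{7} = 528$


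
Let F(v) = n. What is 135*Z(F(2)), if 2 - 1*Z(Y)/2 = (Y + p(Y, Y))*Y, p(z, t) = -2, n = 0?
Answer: 540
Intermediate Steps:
F(v) = 0
Z(Y) = 4 - 2*Y*(-2 + Y) (Z(Y) = 4 - 2*(Y - 2)*Y = 4 - 2*(-2 + Y)*Y = 4 - 2*Y*(-2 + Y))
135*Z(F(2)) = 135*(4 - 2*0² + 4*0) = 135*(4 - 2*0 + 0) = 135*(4 + 0 + 0) = 135*4 = 540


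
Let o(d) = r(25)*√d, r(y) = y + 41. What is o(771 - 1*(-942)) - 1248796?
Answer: -1248796 + 66*√1713 ≈ -1.2461e+6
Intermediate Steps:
r(y) = 41 + y
o(d) = 66*√d (o(d) = (41 + 25)*√d = 66*√d)
o(771 - 1*(-942)) - 1248796 = 66*√(771 - 1*(-942)) - 1248796 = 66*√(771 + 942) - 1248796 = 66*√1713 - 1248796 = -1248796 + 66*√1713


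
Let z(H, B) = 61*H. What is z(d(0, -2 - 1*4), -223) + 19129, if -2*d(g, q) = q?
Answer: 19312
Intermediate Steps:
d(g, q) = -q/2
z(d(0, -2 - 1*4), -223) + 19129 = 61*(-(-2 - 1*4)/2) + 19129 = 61*(-(-2 - 4)/2) + 19129 = 61*(-½*(-6)) + 19129 = 61*3 + 19129 = 183 + 19129 = 19312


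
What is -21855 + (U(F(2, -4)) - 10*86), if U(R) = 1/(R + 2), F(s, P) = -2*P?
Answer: -227149/10 ≈ -22715.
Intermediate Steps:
U(R) = 1/(2 + R)
-21855 + (U(F(2, -4)) - 10*86) = -21855 + (1/(2 - 2*(-4)) - 10*86) = -21855 + (1/(2 + 8) - 860) = -21855 + (1/10 - 860) = -21855 + (⅒ - 860) = -21855 - 8599/10 = -227149/10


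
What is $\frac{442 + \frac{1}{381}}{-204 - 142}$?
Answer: $- \frac{168403}{131826} \approx -1.2775$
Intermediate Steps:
$\frac{442 + \frac{1}{381}}{-204 - 142} = \frac{442 + \frac{1}{381}}{-346} = \frac{168403}{381} \left(- \frac{1}{346}\right) = - \frac{168403}{131826}$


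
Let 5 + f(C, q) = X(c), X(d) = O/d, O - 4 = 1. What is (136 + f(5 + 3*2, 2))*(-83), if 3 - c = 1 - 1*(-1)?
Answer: -11288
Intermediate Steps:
c = 1 (c = 3 - (1 - 1*(-1)) = 3 - (1 + 1) = 3 - 1*2 = 3 - 2 = 1)
O = 5 (O = 4 + 1 = 5)
X(d) = 5/d
f(C, q) = 0 (f(C, q) = -5 + 5/1 = -5 + 5*1 = -5 + 5 = 0)
(136 + f(5 + 3*2, 2))*(-83) = (136 + 0)*(-83) = 136*(-83) = -11288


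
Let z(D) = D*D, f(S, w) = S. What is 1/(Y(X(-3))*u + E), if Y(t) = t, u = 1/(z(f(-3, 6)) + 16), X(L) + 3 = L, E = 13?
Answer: 25/319 ≈ 0.078370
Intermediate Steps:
z(D) = D²
X(L) = -3 + L
u = 1/25 (u = 1/((-3)² + 16) = 1/(9 + 16) = 1/25 ≈ 0.040000)
1/(Y(X(-3))*u + E) = 1/((-3 - 3)*(1/25) + 13) = 1/(-6*1/25 + 13) = 1/(-6/25 + 13) = 1/(319/25) = 25/319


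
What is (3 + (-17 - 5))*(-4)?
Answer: 76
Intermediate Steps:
(3 + (-17 - 5))*(-4) = (3 - 22)*(-4) = -19*(-4) = 76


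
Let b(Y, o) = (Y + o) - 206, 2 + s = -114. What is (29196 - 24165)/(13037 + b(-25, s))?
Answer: 559/1410 ≈ 0.39645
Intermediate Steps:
s = -116 (s = -2 - 114 = -116)
b(Y, o) = -206 + Y + o
(29196 - 24165)/(13037 + b(-25, s)) = (29196 - 24165)/(13037 + (-206 - 25 - 116)) = 5031/(13037 - 347) = 5031/12690 = 5031*(1/12690) = 559/1410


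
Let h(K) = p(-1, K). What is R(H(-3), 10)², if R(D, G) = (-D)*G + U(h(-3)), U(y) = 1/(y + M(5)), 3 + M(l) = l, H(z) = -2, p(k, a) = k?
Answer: 441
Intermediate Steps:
h(K) = -1
M(l) = -3 + l
U(y) = 1/(2 + y) (U(y) = 1/(y + (-3 + 5)) = 1/(y + 2) = 1/(2 + y))
R(D, G) = 1 - D*G (R(D, G) = (-D)*G + 1/(2 - 1) = -D*G + 1/1 = -D*G + 1 = 1 - D*G)
R(H(-3), 10)² = (1 - 1*(-2)*10)² = (1 + 20)² = 21² = 441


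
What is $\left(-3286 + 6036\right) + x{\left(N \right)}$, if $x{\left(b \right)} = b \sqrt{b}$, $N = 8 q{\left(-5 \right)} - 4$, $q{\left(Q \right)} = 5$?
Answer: $2966$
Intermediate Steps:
$N = 36$ ($N = 8 \cdot 5 - 4 = 40 - 4 = 36$)
$x{\left(b \right)} = b^{\frac{3}{2}}$
$\left(-3286 + 6036\right) + x{\left(N \right)} = \left(-3286 + 6036\right) + 36^{\frac{3}{2}} = 2750 + 216 = 2966$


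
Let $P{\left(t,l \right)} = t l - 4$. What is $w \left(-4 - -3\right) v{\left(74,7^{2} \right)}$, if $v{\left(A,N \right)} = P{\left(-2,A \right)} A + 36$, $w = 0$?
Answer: $0$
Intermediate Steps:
$P{\left(t,l \right)} = -4 + l t$ ($P{\left(t,l \right)} = l t - 4 = -4 + l t$)
$v{\left(A,N \right)} = 36 + A \left(-4 - 2 A\right)$ ($v{\left(A,N \right)} = \left(-4 + A \left(-2\right)\right) A + 36 = \left(-4 - 2 A\right) A + 36 = A \left(-4 - 2 A\right) + 36 = 36 + A \left(-4 - 2 A\right)$)
$w \left(-4 - -3\right) v{\left(74,7^{2} \right)} = 0 \left(-4 - -3\right) \left(36 - 148 \left(2 + 74\right)\right) = 0 \left(-4 + 3\right) \left(36 - 148 \cdot 76\right) = 0 \left(-1\right) \left(36 - 11248\right) = 0 \left(-11212\right) = 0$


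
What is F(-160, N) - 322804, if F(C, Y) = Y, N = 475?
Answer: -322329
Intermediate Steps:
F(-160, N) - 322804 = 475 - 322804 = -322329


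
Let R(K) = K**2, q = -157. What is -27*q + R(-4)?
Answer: 4255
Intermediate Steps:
-27*q + R(-4) = -27*(-157) + (-4)**2 = 4239 + 16 = 4255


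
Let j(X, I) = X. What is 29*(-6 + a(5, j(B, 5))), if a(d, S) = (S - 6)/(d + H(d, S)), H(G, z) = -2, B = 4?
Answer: -580/3 ≈ -193.33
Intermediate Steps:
a(d, S) = (-6 + S)/(-2 + d) (a(d, S) = (S - 6)/(d - 2) = (-6 + S)/(-2 + d))
29*(-6 + a(5, j(B, 5))) = 29*(-6 + (-6 + 4)/(-2 + 5)) = 29*(-6 - 2/3) = 29*(-6 + (⅓)*(-2)) = 29*(-6 - ⅔) = 29*(-20/3) = -580/3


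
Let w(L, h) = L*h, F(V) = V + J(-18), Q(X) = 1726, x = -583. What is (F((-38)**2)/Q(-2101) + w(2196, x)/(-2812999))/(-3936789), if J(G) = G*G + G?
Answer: -3566245409/9557020377942093 ≈ -3.7315e-7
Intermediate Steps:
J(G) = G + G**2 (J(G) = G**2 + G = G + G**2)
F(V) = 306 + V (F(V) = V - 18*(1 - 18) = V - 18*(-17) = V + 306 = 306 + V)
(F((-38)**2)/Q(-2101) + w(2196, x)/(-2812999))/(-3936789) = ((306 + (-38)**2)/1726 + (2196*(-583))/(-2812999))/(-3936789) = ((306 + 1444)*(1/1726) - 1280268*(-1/2812999))*(-1/3936789) = (1750*(1/1726) + 1280268/2812999)*(-1/3936789) = (875/863 + 1280268/2812999)*(-1/3936789) = (3566245409/2427618137)*(-1/3936789) = -3566245409/9557020377942093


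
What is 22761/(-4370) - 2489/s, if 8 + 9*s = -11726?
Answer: -42296301/12819395 ≈ -3.2994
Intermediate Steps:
s = -11734/9 (s = -8/9 + (⅑)*(-11726) = -8/9 - 11726/9 = -11734/9 ≈ -1303.8)
22761/(-4370) - 2489/s = 22761/(-4370) - 2489/(-11734/9) = 22761*(-1/4370) - 2489*(-9/11734) = -22761/4370 + 22401/11734 = -42296301/12819395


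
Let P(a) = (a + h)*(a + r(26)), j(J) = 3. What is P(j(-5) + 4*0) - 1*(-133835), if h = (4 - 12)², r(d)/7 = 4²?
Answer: 141540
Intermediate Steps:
r(d) = 112 (r(d) = 7*4² = 7*16 = 112)
h = 64 (h = (-8)² = 64)
P(a) = (64 + a)*(112 + a) (P(a) = (a + 64)*(a + 112) = (64 + a)*(112 + a))
P(j(-5) + 4*0) - 1*(-133835) = (7168 + (3 + 4*0)² + 176*(3 + 4*0)) - 1*(-133835) = (7168 + (3 + 0)² + 176*(3 + 0)) + 133835 = (7168 + 3² + 176*3) + 133835 = (7168 + 9 + 528) + 133835 = 7705 + 133835 = 141540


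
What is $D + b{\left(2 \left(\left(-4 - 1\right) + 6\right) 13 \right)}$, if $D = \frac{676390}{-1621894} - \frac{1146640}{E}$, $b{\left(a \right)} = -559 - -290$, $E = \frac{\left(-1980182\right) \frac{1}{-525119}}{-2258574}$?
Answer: $\frac{551418865331928127248882}{802911326177} \approx 6.8677 \cdot 10^{11}$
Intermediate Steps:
$E = - \frac{990091}{593010060153}$ ($E = \left(-1980182\right) \left(- \frac{1}{525119}\right) \left(- \frac{1}{2258574}\right) = \frac{1980182}{525119} \left(- \frac{1}{2258574}\right) = - \frac{990091}{593010060153} \approx -1.6696 \cdot 10^{-6}$)
$b{\left(a \right)} = -269$ ($b{\left(a \right)} = -559 + 290 = -269$)
$D = \frac{551418865547911273990495}{802911326177}$ ($D = \frac{676390}{-1621894} - \frac{1146640}{- \frac{990091}{593010060153}} = 676390 \left(- \frac{1}{1621894}\right) - - \frac{679969055373835920}{990091} = - \frac{338195}{810947} + \frac{679969055373835920}{990091} = \frac{551418865547911273990495}{802911326177} \approx 6.8677 \cdot 10^{11}$)
$D + b{\left(2 \left(\left(-4 - 1\right) + 6\right) 13 \right)} = \frac{551418865547911273990495}{802911326177} - 269 = \frac{551418865331928127248882}{802911326177}$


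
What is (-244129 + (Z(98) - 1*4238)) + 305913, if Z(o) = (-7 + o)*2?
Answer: 57728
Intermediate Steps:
Z(o) = -14 + 2*o
(-244129 + (Z(98) - 1*4238)) + 305913 = (-244129 + ((-14 + 2*98) - 1*4238)) + 305913 = (-244129 + ((-14 + 196) - 4238)) + 305913 = (-244129 + (182 - 4238)) + 305913 = (-244129 - 4056) + 305913 = -248185 + 305913 = 57728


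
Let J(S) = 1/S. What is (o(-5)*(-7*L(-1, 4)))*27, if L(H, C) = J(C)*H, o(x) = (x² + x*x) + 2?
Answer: 2457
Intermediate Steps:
o(x) = 2 + 2*x² (o(x) = (x² + x²) + 2 = 2*x² + 2 = 2 + 2*x²)
L(H, C) = H/C
(o(-5)*(-7*L(-1, 4)))*27 = ((2 + 2*(-5)²)*(-(-7)/4))*27 = ((2 + 2*25)*(-(-7)/4))*27 = ((2 + 50)*(-7*(-¼)))*27 = (52*(7/4))*27 = 91*27 = 2457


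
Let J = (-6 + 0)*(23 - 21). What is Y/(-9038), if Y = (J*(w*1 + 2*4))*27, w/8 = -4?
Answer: -3888/4519 ≈ -0.86037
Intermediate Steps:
w = -32 (w = 8*(-4) = -32)
J = -12 (J = -6*2 = -12)
Y = 7776 (Y = -12*(-32*1 + 2*4)*27 = -12*(-32 + 8)*27 = -12*(-24)*27 = 288*27 = 7776)
Y/(-9038) = 7776/(-9038) = 7776*(-1/9038) = -3888/4519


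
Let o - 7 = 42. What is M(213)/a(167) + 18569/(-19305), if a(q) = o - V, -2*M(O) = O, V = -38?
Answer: -2447657/1119690 ≈ -2.1860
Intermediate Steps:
M(O) = -O/2
o = 49 (o = 7 + 42 = 49)
a(q) = 87 (a(q) = 49 - 1*(-38) = 49 + 38 = 87)
M(213)/a(167) + 18569/(-19305) = -½*213/87 + 18569/(-19305) = -213/2*1/87 + 18569*(-1/19305) = -71/58 - 18569/19305 = -2447657/1119690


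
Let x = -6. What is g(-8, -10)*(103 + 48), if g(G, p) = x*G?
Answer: 7248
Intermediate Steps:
g(G, p) = -6*G
g(-8, -10)*(103 + 48) = (-6*(-8))*(103 + 48) = 48*151 = 7248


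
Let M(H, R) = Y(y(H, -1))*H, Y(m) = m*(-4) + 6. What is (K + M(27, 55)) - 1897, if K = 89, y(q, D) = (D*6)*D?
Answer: -2294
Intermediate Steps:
y(q, D) = 6*D² (y(q, D) = (6*D)*D = 6*D²)
Y(m) = 6 - 4*m (Y(m) = -4*m + 6 = 6 - 4*m)
M(H, R) = -18*H (M(H, R) = (6 - 24*(-1)²)*H = (6 - 24)*H = -18*H)
(K + M(27, 55)) - 1897 = (89 - 18*27) - 1897 = (89 - 486) - 1897 = -397 - 1897 = -2294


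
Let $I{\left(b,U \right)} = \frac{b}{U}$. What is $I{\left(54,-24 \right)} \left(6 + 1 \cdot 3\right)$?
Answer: $- \frac{81}{4} \approx -20.25$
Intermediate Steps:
$I{\left(54,-24 \right)} \left(6 + 1 \cdot 3\right) = \frac{54}{-24} \left(6 + 1 \cdot 3\right) = 54 \left(- \frac{1}{24}\right) \left(6 + 3\right) = \left(- \frac{9}{4}\right) 9 = - \frac{81}{4}$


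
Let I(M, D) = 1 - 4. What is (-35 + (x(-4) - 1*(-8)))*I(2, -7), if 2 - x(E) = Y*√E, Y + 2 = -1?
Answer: 75 - 18*I ≈ 75.0 - 18.0*I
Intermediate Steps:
Y = -3 (Y = -2 - 1 = -3)
I(M, D) = -3
x(E) = 2 + 3*√E (x(E) = 2 - (-3)*√E = 2 + 3*√E)
(-35 + (x(-4) - 1*(-8)))*I(2, -7) = (-35 + ((2 + 3*√(-4)) - 1*(-8)))*(-3) = (-35 + ((2 + 3*(2*I)) + 8))*(-3) = (-35 + ((2 + 6*I) + 8))*(-3) = (-35 + (10 + 6*I))*(-3) = (-25 + 6*I)*(-3) = 75 - 18*I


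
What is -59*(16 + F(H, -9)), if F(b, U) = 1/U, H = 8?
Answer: -8437/9 ≈ -937.44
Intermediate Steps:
-59*(16 + F(H, -9)) = -59*(16 + 1/(-9)) = -59*(16 - ⅑) = -59*143/9 = -8437/9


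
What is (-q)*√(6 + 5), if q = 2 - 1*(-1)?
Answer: -3*√11 ≈ -9.9499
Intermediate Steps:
q = 3 (q = 2 + 1 = 3)
(-q)*√(6 + 5) = (-1*3)*√(6 + 5) = -3*√11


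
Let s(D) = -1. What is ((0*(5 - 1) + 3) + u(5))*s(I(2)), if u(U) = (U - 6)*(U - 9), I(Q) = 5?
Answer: -7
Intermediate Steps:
u(U) = (-9 + U)*(-6 + U) (u(U) = (-6 + U)*(-9 + U) = (-9 + U)*(-6 + U))
((0*(5 - 1) + 3) + u(5))*s(I(2)) = ((0*(5 - 1) + 3) + (54 + 5² - 15*5))*(-1) = ((0*4 + 3) + (54 + 25 - 75))*(-1) = ((0 + 3) + 4)*(-1) = (3 + 4)*(-1) = 7*(-1) = -7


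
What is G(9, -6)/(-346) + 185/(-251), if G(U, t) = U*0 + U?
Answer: -66269/86846 ≈ -0.76306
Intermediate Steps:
G(U, t) = U (G(U, t) = 0 + U = U)
G(9, -6)/(-346) + 185/(-251) = 9/(-346) + 185/(-251) = 9*(-1/346) + 185*(-1/251) = -9/346 - 185/251 = -66269/86846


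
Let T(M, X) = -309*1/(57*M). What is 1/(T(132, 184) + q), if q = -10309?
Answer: -2508/25855075 ≈ -9.7002e-5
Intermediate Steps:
T(M, X) = -103/(19*M)
1/(T(132, 184) + q) = 1/(-103/19/132 - 10309) = 1/(-103/19*1/132 - 10309) = 1/(-103/2508 - 10309) = 1/(-25855075/2508) = -2508/25855075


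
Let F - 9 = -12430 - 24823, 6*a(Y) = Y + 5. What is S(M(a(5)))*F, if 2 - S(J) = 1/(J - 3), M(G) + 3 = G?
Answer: -1080076/13 ≈ -83083.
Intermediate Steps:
a(Y) = 5/6 + Y/6 (a(Y) = (Y + 5)/6 = (5 + Y)/6 = 5/6 + Y/6)
M(G) = -3 + G
S(J) = 2 - 1/(-3 + J) (S(J) = 2 - 1/(J - 3) = 2 - 1/(-3 + J))
F = -37244 (F = 9 + (-12430 - 24823) = 9 - 37253 = -37244)
S(M(a(5)))*F = ((-7 + 2*(-3 + (5/6 + (1/6)*5)))/(-3 + (-3 + (5/6 + (1/6)*5))))*(-37244) = ((-7 + 2*(-3 + (5/6 + 5/6)))/(-3 + (-3 + (5/6 + 5/6))))*(-37244) = ((-7 + 2*(-3 + 5/3))/(-3 + (-3 + 5/3)))*(-37244) = ((-7 + 2*(-4/3))/(-3 - 4/3))*(-37244) = ((-7 - 8/3)/(-13/3))*(-37244) = -3/13*(-29/3)*(-37244) = (29/13)*(-37244) = -1080076/13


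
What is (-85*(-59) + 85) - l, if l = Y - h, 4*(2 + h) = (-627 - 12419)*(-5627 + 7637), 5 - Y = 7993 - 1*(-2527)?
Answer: -6540002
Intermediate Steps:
Y = -10515 (Y = 5 - (7993 - 1*(-2527)) = 5 - (7993 + 2527) = 5 - 1*10520 = 5 - 10520 = -10515)
h = -6555617 (h = -2 + ((-627 - 12419)*(-5627 + 7637))/4 = -2 + (-13046*2010)/4 = -2 + (¼)*(-26222460) = -2 - 6555615 = -6555617)
l = 6545102 (l = -10515 - 1*(-6555617) = -10515 + 6555617 = 6545102)
(-85*(-59) + 85) - l = (-85*(-59) + 85) - 1*6545102 = (5015 + 85) - 6545102 = 5100 - 6545102 = -6540002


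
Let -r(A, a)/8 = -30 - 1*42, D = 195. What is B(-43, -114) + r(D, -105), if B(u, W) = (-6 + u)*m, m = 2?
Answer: 478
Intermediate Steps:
r(A, a) = 576 (r(A, a) = -8*(-30 - 1*42) = -8*(-30 - 42) = -8*(-72) = 576)
B(u, W) = -12 + 2*u (B(u, W) = (-6 + u)*2 = -12 + 2*u)
B(-43, -114) + r(D, -105) = (-12 + 2*(-43)) + 576 = (-12 - 86) + 576 = -98 + 576 = 478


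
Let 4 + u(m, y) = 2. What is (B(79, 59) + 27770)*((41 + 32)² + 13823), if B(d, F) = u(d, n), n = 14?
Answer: 531812736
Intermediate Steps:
u(m, y) = -2 (u(m, y) = -4 + 2 = -2)
B(d, F) = -2
(B(79, 59) + 27770)*((41 + 32)² + 13823) = (-2 + 27770)*((41 + 32)² + 13823) = 27768*(73² + 13823) = 27768*(5329 + 13823) = 27768*19152 = 531812736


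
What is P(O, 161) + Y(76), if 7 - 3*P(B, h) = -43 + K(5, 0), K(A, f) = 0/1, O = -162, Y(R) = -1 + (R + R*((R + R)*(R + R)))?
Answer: 5267987/3 ≈ 1.7560e+6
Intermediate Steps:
Y(R) = -1 + R + 4*R**3 (Y(R) = -1 + (R + R*((2*R)*(2*R))) = -1 + (R + R*(4*R**2)) = -1 + (R + 4*R**3) = -1 + R + 4*R**3)
K(A, f) = 0 (K(A, f) = 0*1 = 0)
P(B, h) = 50/3 (P(B, h) = 7/3 - (-43 + 0)/3 = 7/3 - 1/3*(-43) = 7/3 + 43/3 = 50/3)
P(O, 161) + Y(76) = 50/3 + (-1 + 76 + 4*76**3) = 50/3 + (-1 + 76 + 4*438976) = 50/3 + (-1 + 76 + 1755904) = 50/3 + 1755979 = 5267987/3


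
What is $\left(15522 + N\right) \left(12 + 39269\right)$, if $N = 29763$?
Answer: $1778840085$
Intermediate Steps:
$\left(15522 + N\right) \left(12 + 39269\right) = \left(15522 + 29763\right) \left(12 + 39269\right) = 45285 \cdot 39281 = 1778840085$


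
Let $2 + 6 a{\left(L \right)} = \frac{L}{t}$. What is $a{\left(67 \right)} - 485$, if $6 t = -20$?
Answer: $- \frac{29321}{60} \approx -488.68$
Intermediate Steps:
$t = - \frac{10}{3}$ ($t = \frac{1}{6} \left(-20\right) = - \frac{10}{3} \approx -3.3333$)
$a{\left(L \right)} = - \frac{1}{3} - \frac{L}{20}$ ($a{\left(L \right)} = - \frac{1}{3} + \frac{L \frac{1}{- \frac{10}{3}}}{6} = - \frac{1}{3} + \frac{L \left(- \frac{3}{10}\right)}{6} = - \frac{1}{3} + \frac{\left(- \frac{3}{10}\right) L}{6} = - \frac{1}{3} - \frac{L}{20}$)
$a{\left(67 \right)} - 485 = \left(- \frac{1}{3} - \frac{67}{20}\right) - 485 = - \frac{221}{60} - 485 = - \frac{29321}{60}$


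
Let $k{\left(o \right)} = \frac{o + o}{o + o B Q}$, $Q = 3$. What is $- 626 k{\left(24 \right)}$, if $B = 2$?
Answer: $- \frac{1252}{7} \approx -178.86$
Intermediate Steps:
$k{\left(o \right)} = \frac{2}{7}$ ($k{\left(o \right)} = \frac{o + o}{o + o 2 \cdot 3} = \frac{2 o}{o + 2 o 3} = \frac{2 o}{o + 6 o} = \frac{2 o}{7 o} = 2 o \frac{1}{7 o} = \frac{2}{7}$)
$- 626 k{\left(24 \right)} = \left(-626\right) \frac{2}{7} = - \frac{1252}{7}$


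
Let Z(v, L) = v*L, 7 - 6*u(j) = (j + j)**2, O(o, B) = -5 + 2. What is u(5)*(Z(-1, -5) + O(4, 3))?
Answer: -31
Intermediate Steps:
O(o, B) = -3
u(j) = 7/6 - 2*j**2/3 (u(j) = 7/6 - (j + j)**2/6 = 7/6 - 4*j**2/6 = 7/6 - 2*j**2/3)
Z(v, L) = L*v
u(5)*(Z(-1, -5) + O(4, 3)) = (7/6 - 2/3*5**2)*(-5*(-1) - 3) = (7/6 - 2/3*25)*(5 - 3) = (7/6 - 50/3)*2 = -31/2*2 = -31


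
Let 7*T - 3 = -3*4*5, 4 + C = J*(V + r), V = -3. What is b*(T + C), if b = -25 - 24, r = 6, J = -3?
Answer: 1036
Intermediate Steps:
C = -13 (C = -4 - 3*(-3 + 6) = -4 - 3*3 = -4 - 9 = -13)
T = -57/7 (T = 3/7 + (-3*4*5)/7 = 3/7 + (-12*5)/7 = 3/7 + (1/7)*(-60) = 3/7 - 60/7 = -57/7 ≈ -8.1429)
b = -49
b*(T + C) = -49*(-57/7 - 13) = -49*(-148/7) = 1036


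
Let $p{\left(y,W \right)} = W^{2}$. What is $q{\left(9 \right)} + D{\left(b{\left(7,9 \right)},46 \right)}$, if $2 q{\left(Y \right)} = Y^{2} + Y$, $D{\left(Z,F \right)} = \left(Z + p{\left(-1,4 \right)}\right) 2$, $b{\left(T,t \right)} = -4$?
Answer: $69$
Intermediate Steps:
$D{\left(Z,F \right)} = 32 + 2 Z$ ($D{\left(Z,F \right)} = \left(Z + 4^{2}\right) 2 = \left(Z + 16\right) 2 = \left(16 + Z\right) 2 = 32 + 2 Z$)
$q{\left(Y \right)} = \frac{Y}{2} + \frac{Y^{2}}{2}$ ($q{\left(Y \right)} = \frac{Y^{2} + Y}{2} = \frac{Y + Y^{2}}{2} = \frac{Y}{2} + \frac{Y^{2}}{2}$)
$q{\left(9 \right)} + D{\left(b{\left(7,9 \right)},46 \right)} = \frac{1}{2} \cdot 9 \left(1 + 9\right) + \left(32 + 2 \left(-4\right)\right) = \frac{1}{2} \cdot 9 \cdot 10 + \left(32 - 8\right) = 45 + 24 = 69$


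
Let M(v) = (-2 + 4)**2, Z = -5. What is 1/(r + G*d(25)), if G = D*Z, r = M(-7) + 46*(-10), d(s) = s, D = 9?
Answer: -1/1581 ≈ -0.00063251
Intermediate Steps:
M(v) = 4 (M(v) = 2**2 = 4)
r = -456 (r = 4 + 46*(-10) = 4 - 460 = -456)
G = -45 (G = 9*(-5) = -45)
1/(r + G*d(25)) = 1/(-456 - 45*25) = 1/(-456 - 1125) = 1/(-1581) = -1/1581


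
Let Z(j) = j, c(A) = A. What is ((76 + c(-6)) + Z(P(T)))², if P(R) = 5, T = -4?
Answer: 5625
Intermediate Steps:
((76 + c(-6)) + Z(P(T)))² = ((76 - 6) + 5)² = (70 + 5)² = 75² = 5625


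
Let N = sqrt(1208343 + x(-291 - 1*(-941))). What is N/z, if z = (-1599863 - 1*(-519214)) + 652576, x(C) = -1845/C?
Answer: -sqrt(20420948730)/55649490 ≈ -0.0025679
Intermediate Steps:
N = sqrt(20420948730)/130 (N = sqrt(1208343 - 1845/(-291 - 1*(-941))) = sqrt(1208343 - 1845/(-291 + 941)) = sqrt(1208343 - 1845/650) = sqrt(1208343 - 1845*1/650) = sqrt(1208343 - 369/130) = sqrt(157084221/130) = sqrt(20420948730)/130 ≈ 1099.2)
z = -428073 (z = (-1599863 + 519214) + 652576 = -1080649 + 652576 = -428073)
N/z = (sqrt(20420948730)/130)/(-428073) = (sqrt(20420948730)/130)*(-1/428073) = -sqrt(20420948730)/55649490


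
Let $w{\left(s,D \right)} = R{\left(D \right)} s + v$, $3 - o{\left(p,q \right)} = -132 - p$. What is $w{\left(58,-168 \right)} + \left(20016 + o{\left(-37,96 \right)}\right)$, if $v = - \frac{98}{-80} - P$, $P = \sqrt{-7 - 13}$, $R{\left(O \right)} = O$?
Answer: $\frac{414849}{40} - 2 i \sqrt{5} \approx 10371.0 - 4.4721 i$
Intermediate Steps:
$o{\left(p,q \right)} = 135 + p$ ($o{\left(p,q \right)} = 3 - \left(-132 - p\right) = 3 + \left(132 + p\right) = 135 + p$)
$P = 2 i \sqrt{5}$ ($P = \sqrt{-20} = 2 i \sqrt{5} \approx 4.4721 i$)
$v = \frac{49}{40} - 2 i \sqrt{5}$ ($v = - \frac{98}{-80} - 2 i \sqrt{5} = \left(-98\right) \left(- \frac{1}{80}\right) - 2 i \sqrt{5} = \frac{49}{40} - 2 i \sqrt{5} \approx 1.225 - 4.4721 i$)
$w{\left(s,D \right)} = \frac{49}{40} + D s - 2 i \sqrt{5}$ ($w{\left(s,D \right)} = D s + \left(\frac{49}{40} - 2 i \sqrt{5}\right) = \frac{49}{40} + D s - 2 i \sqrt{5}$)
$w{\left(58,-168 \right)} + \left(20016 + o{\left(-37,96 \right)}\right) = \left(\frac{49}{40} - 9744 - 2 i \sqrt{5}\right) + \left(20016 + \left(135 - 37\right)\right) = \left(\frac{49}{40} - 9744 - 2 i \sqrt{5}\right) + \left(20016 + 98\right) = \left(- \frac{389711}{40} - 2 i \sqrt{5}\right) + 20114 = \frac{414849}{40} - 2 i \sqrt{5}$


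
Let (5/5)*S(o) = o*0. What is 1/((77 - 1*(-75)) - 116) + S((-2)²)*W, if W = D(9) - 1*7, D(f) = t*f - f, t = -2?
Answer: 1/36 ≈ 0.027778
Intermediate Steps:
D(f) = -3*f (D(f) = -2*f - f = -3*f)
S(o) = 0 (S(o) = o*0 = 0)
W = -34 (W = -3*9 - 1*7 = -27 - 7 = -34)
1/((77 - 1*(-75)) - 116) + S((-2)²)*W = 1/((77 - 1*(-75)) - 116) + 0*(-34) = 1/((77 + 75) - 116) + 0 = 1/(152 - 116) + 0 = 1/36 + 0 = 1/36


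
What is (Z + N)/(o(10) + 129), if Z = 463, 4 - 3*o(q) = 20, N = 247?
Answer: 2130/371 ≈ 5.7412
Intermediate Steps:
o(q) = -16/3 (o(q) = 4/3 - 1/3*20 = 4/3 - 20/3 = -16/3)
(Z + N)/(o(10) + 129) = (463 + 247)/(-16/3 + 129) = 710/(371/3) = (3/371)*710 = 2130/371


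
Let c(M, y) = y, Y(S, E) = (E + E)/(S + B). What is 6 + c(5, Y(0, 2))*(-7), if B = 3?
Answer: -10/3 ≈ -3.3333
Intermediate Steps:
Y(S, E) = 2*E/(3 + S) (Y(S, E) = (E + E)/(S + 3) = (2*E)/(3 + S) = 2*E/(3 + S))
6 + c(5, Y(0, 2))*(-7) = 6 + (2*2/(3 + 0))*(-7) = 6 + (2*2/3)*(-7) = 6 + (2*2*(⅓))*(-7) = 6 + (4/3)*(-7) = 6 - 28/3 = -10/3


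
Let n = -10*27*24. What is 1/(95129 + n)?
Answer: 1/88649 ≈ 1.1280e-5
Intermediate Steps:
n = -6480 (n = -270*24 = -6480)
1/(95129 + n) = 1/(95129 - 6480) = 1/88649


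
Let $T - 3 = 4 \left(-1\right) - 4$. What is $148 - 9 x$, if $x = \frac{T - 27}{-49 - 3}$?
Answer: $\frac{1852}{13} \approx 142.46$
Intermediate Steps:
$T = -5$ ($T = 3 + \left(4 \left(-1\right) - 4\right) = 3 - 8 = -5$)
$x = \frac{8}{13}$ ($x = \frac{-5 - 27}{-49 - 3} = - \frac{32}{-52} = \left(-32\right) \left(- \frac{1}{52}\right) = \frac{8}{13} \approx 0.61539$)
$148 - 9 x = 148 - \frac{72}{13} = \frac{1852}{13}$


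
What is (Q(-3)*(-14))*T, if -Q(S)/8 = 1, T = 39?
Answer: 4368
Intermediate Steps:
Q(S) = -8 (Q(S) = -8*1 = -8)
(Q(-3)*(-14))*T = -8*(-14)*39 = 112*39 = 4368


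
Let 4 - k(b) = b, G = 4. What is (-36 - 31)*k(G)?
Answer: 0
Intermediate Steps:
k(b) = 4 - b
(-36 - 31)*k(G) = (-36 - 31)*(4 - 1*4) = -67*(4 - 4) = -67*0 = 0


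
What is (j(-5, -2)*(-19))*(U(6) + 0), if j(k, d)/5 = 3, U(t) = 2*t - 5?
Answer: -1995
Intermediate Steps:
U(t) = -5 + 2*t
j(k, d) = 15 (j(k, d) = 5*3 = 15)
(j(-5, -2)*(-19))*(U(6) + 0) = (15*(-19))*((-5 + 2*6) + 0) = -285*((-5 + 12) + 0) = -285*(7 + 0) = -285*7 = -1995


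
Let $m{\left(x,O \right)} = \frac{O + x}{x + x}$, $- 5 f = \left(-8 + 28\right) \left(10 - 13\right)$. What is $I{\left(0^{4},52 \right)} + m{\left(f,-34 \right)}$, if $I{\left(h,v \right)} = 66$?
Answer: $\frac{781}{12} \approx 65.083$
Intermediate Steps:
$f = 12$ ($f = - \frac{\left(-8 + 28\right) \left(10 - 13\right)}{5} = - \frac{20 \left(-3\right)}{5} = \left(- \frac{1}{5}\right) \left(-60\right) = 12$)
$m{\left(x,O \right)} = \frac{O + x}{2 x}$
$I{\left(0^{4},52 \right)} + m{\left(f,-34 \right)} = 66 + \frac{-34 + 12}{2 \cdot 12} = 66 + \frac{1}{2} \cdot \frac{1}{12} \left(-22\right) = 66 - \frac{11}{12} = \frac{781}{12}$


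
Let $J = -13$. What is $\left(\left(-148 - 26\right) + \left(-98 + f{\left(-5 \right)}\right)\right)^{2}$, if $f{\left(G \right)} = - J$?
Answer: $67081$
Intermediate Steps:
$f{\left(G \right)} = 13$ ($f{\left(G \right)} = \left(-1\right) \left(-13\right) = 13$)
$\left(\left(-148 - 26\right) + \left(-98 + f{\left(-5 \right)}\right)\right)^{2} = \left(\left(-148 - 26\right) + \left(-98 + 13\right)\right)^{2} = \left(-174 - 85\right)^{2} = \left(-259\right)^{2} = 67081$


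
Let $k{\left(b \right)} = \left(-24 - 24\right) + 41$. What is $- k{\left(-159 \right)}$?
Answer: $7$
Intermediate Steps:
$k{\left(b \right)} = -7$ ($k{\left(b \right)} = -48 + 41 = -7$)
$- k{\left(-159 \right)} = \left(-1\right) \left(-7\right) = 7$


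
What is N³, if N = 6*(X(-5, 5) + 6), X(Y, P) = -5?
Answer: 216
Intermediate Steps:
N = 6 (N = 6*(-5 + 6) = 6*1 = 6)
N³ = 6³ = 216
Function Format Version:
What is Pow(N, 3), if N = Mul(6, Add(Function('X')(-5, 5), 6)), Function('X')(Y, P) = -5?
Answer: 216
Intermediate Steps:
N = 6 (N = Mul(6, Add(-5, 6)) = Mul(6, 1) = 6)
Pow(N, 3) = Pow(6, 3) = 216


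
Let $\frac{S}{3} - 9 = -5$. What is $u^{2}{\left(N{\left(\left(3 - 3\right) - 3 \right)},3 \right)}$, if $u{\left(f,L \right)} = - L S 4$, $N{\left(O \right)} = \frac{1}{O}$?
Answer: $20736$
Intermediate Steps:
$S = 12$ ($S = 27 + 3 \left(-5\right) = 27 - 15 = 12$)
$u{\left(f,L \right)} = - 48 L$ ($u{\left(f,L \right)} = - L 12 \cdot 4 = - 12 L 4 = - 48 L$)
$u^{2}{\left(N{\left(\left(3 - 3\right) - 3 \right)},3 \right)} = \left(\left(-48\right) 3\right)^{2} = \left(-144\right)^{2} = 20736$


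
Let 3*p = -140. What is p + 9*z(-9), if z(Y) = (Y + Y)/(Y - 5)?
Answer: -737/21 ≈ -35.095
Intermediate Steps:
p = -140/3 (p = (1/3)*(-140) = -140/3 ≈ -46.667)
z(Y) = 2*Y/(-5 + Y) (z(Y) = (2*Y)/(-5 + Y) = 2*Y/(-5 + Y))
p + 9*z(-9) = -140/3 + 9*(2*(-9)/(-5 - 9)) = -140/3 + 9*(2*(-9)/(-14)) = -140/3 + 9*(2*(-9)*(-1/14)) = -140/3 + 9*(9/7) = -140/3 + 81/7 = -737/21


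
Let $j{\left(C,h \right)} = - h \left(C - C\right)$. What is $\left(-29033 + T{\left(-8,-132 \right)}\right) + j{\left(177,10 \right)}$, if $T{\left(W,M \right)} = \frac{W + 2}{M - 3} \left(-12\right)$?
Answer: $- \frac{435503}{15} \approx -29034.0$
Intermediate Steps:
$j{\left(C,h \right)} = 0$ ($j{\left(C,h \right)} = - h 0 = 0$)
$T{\left(W,M \right)} = - \frac{12 \left(2 + W\right)}{-3 + M}$ ($T{\left(W,M \right)} = \frac{2 + W}{-3 + M} \left(-12\right) = - \frac{12 \left(2 + W\right)}{-3 + M}$)
$\left(-29033 + T{\left(-8,-132 \right)}\right) + j{\left(177,10 \right)} = \left(-29033 + \frac{12 \left(-2 - -8\right)}{-3 - 132}\right) + 0 = \left(-29033 + \frac{12 \left(-2 + 8\right)}{-135}\right) + 0 = \left(-29033 + 12 \left(- \frac{1}{135}\right) 6\right) + 0 = \left(-29033 - \frac{8}{15}\right) + 0 = - \frac{435503}{15} + 0 = - \frac{435503}{15}$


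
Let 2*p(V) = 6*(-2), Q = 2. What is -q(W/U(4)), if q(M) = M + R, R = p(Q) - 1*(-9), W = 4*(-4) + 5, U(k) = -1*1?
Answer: -14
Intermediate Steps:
U(k) = -1
p(V) = -6 (p(V) = (6*(-2))/2 = (1/2)*(-12) = -6)
W = -11 (W = -16 + 5 = -11)
R = 3 (R = -6 - 1*(-9) = -6 + 9 = 3)
q(M) = 3 + M (q(M) = M + 3 = 3 + M)
-q(W/U(4)) = -(3 - 11/(-1)) = -(3 - 11*(-1)) = -(3 + 11) = -1*14 = -14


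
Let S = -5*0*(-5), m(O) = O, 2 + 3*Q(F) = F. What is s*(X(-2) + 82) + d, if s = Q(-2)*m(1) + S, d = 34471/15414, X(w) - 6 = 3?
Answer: -1835761/15414 ≈ -119.10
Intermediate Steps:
X(w) = 9 (X(w) = 6 + 3 = 9)
Q(F) = -⅔ + F/3
d = 34471/15414 (d = 34471*(1/15414) = 34471/15414 ≈ 2.2363)
S = 0 (S = 0*(-5) = 0)
s = -4/3 (s = (-⅔ + (⅓)*(-2))*1 + 0 = (-⅔ - ⅔)*1 + 0 = -4/3*1 + 0 = -4/3 + 0 = -4/3 ≈ -1.3333)
s*(X(-2) + 82) + d = -4*(9 + 82)/3 + 34471/15414 = -4/3*91 + 34471/15414 = -364/3 + 34471/15414 = -1835761/15414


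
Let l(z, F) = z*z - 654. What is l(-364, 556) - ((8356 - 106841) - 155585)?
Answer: 385912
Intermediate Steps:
l(z, F) = -654 + z² (l(z, F) = z² - 654 = -654 + z²)
l(-364, 556) - ((8356 - 106841) - 155585) = (-654 + (-364)²) - ((8356 - 106841) - 155585) = (-654 + 132496) - (-98485 - 155585) = 131842 - 1*(-254070) = 131842 + 254070 = 385912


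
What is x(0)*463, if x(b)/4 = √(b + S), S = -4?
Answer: 3704*I ≈ 3704.0*I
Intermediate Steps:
x(b) = 4*√(-4 + b) (x(b) = 4*√(b - 4) = 4*√(-4 + b))
x(0)*463 = (4*√(-4 + 0))*463 = (4*√(-4))*463 = (4*(2*I))*463 = (8*I)*463 = 3704*I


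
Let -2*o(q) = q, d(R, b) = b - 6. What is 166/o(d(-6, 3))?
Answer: 332/3 ≈ 110.67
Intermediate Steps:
d(R, b) = -6 + b
o(q) = -q/2
166/o(d(-6, 3)) = 166/((-(-6 + 3)/2)) = 166/((-½*(-3))) = 166/(3/2) = 166*(⅔) = 332/3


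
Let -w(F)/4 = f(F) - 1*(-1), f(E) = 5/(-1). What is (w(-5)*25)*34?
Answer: 13600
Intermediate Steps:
f(E) = -5 (f(E) = 5*(-1) = -5)
w(F) = 16 (w(F) = -4*(-5 - 1*(-1)) = -4*(-5 + 1) = -4*(-4) = 16)
(w(-5)*25)*34 = (16*25)*34 = 400*34 = 13600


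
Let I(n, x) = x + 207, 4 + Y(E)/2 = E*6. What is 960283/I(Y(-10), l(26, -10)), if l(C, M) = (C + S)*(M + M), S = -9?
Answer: -960283/133 ≈ -7220.2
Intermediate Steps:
l(C, M) = 2*M*(-9 + C) (l(C, M) = (C - 9)*(M + M) = (-9 + C)*(2*M) = 2*M*(-9 + C))
Y(E) = -8 + 12*E (Y(E) = -8 + 2*(E*6) = -8 + 2*(6*E) = -8 + 12*E)
I(n, x) = 207 + x
960283/I(Y(-10), l(26, -10)) = 960283/(207 + 2*(-10)*(-9 + 26)) = 960283/(207 + 2*(-10)*17) = 960283/(207 - 340) = 960283/(-133) = 960283*(-1/133) = -960283/133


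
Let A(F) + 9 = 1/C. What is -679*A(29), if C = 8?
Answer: 48209/8 ≈ 6026.1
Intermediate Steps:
A(F) = -71/8 (A(F) = -9 + 1/8 = -9 + ⅛ = -71/8)
-679*A(29) = -679*(-71/8) = 48209/8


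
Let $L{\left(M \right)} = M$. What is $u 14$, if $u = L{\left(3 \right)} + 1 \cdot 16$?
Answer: $266$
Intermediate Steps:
$u = 19$ ($u = 3 + 1 \cdot 16 = 3 + 16 = 19$)
$u 14 = 19 \cdot 14 = 266$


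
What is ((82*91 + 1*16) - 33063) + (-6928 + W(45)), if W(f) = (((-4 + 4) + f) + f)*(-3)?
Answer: -32783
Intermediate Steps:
W(f) = -6*f (W(f) = ((0 + f) + f)*(-3) = (f + f)*(-3) = (2*f)*(-3) = -6*f)
((82*91 + 1*16) - 33063) + (-6928 + W(45)) = ((82*91 + 1*16) - 33063) + (-6928 - 6*45) = ((7462 + 16) - 33063) + (-6928 - 270) = (7478 - 33063) - 7198 = -25585 - 7198 = -32783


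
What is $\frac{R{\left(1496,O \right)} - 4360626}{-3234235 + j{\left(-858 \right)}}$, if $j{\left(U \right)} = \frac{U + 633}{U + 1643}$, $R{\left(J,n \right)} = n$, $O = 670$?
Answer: $\frac{171128273}{126943735} \approx 1.3481$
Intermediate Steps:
$j{\left(U \right)} = \frac{633 + U}{1643 + U}$
$\frac{R{\left(1496,O \right)} - 4360626}{-3234235 + j{\left(-858 \right)}} = \frac{670 - 4360626}{-3234235 + \frac{633 - 858}{1643 - 858}} = - \frac{4359956}{-3234235 + \frac{1}{785} \left(-225\right)} = - \frac{4359956}{-3234235 - \frac{45}{157}} = - \frac{4359956}{- \frac{507774940}{157}} = \left(-4359956\right) \left(- \frac{157}{507774940}\right) = \frac{171128273}{126943735}$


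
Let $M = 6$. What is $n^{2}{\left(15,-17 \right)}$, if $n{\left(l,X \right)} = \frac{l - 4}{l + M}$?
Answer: $\frac{121}{441} \approx 0.27438$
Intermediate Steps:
$n{\left(l,X \right)} = \frac{-4 + l}{6 + l}$ ($n{\left(l,X \right)} = \frac{l - 4}{l + 6} = \frac{-4 + l}{6 + l}$)
$n^{2}{\left(15,-17 \right)} = \left(\frac{-4 + 15}{6 + 15}\right)^{2} = \left(\frac{1}{21} \cdot 11\right)^{2} = \left(\frac{11}{21}\right)^{2} = \frac{121}{441}$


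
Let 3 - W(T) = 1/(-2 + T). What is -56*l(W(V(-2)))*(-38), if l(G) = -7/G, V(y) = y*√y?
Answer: 29792*(I - √2)/(-7*I + 6*√2) ≈ -4678.1 - 348.2*I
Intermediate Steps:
V(y) = y^(3/2)
W(T) = 3 - 1/(-2 + T)
-56*l(W(V(-2)))*(-38) = -(-392)/((-7 + 3*(-2)^(3/2))/(-2 + (-2)^(3/2)))*(-38) = -(-392)/((-7 + 3*(-2*I*√2))/(-2 - 2*I*√2))*(-38) = -(-392)/((-7 - 6*I*√2)/(-2 - 2*I*√2))*(-38) = -(-392)*(-2 - 2*I*√2)/(-7 - 6*I*√2)*(-38) = (392*(-2 - 2*I*√2)/(-7 - 6*I*√2))*(-38) = -14896*(-2 - 2*I*√2)/(-7 - 6*I*√2)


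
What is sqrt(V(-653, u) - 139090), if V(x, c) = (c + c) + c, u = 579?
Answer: I*sqrt(137353) ≈ 370.61*I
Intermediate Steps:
V(x, c) = 3*c (V(x, c) = 2*c + c = 3*c)
sqrt(V(-653, u) - 139090) = sqrt(3*579 - 139090) = sqrt(1737 - 139090) = sqrt(-137353) = I*sqrt(137353)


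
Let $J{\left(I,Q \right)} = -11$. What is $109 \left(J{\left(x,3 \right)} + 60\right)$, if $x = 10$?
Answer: $5341$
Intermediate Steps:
$109 \left(J{\left(x,3 \right)} + 60\right) = 109 \left(-11 + 60\right) = 109 \cdot 49 = 5341$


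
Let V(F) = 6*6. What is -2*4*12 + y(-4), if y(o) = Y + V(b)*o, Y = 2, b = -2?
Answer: -238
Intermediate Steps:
V(F) = 36
y(o) = 2 + 36*o
-2*4*12 + y(-4) = -2*4*12 + (2 + 36*(-4)) = -8*12 + (2 - 144) = -96 - 142 = -238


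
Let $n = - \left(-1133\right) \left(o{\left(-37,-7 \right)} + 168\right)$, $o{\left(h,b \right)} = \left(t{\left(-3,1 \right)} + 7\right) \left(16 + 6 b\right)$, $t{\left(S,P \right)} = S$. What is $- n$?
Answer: $-72512$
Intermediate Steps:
$o{\left(h,b \right)} = 64 + 24 b$ ($o{\left(h,b \right)} = \left(-3 + 7\right) \left(16 + 6 b\right) = 4 \left(16 + 6 b\right) = 64 + 24 b$)
$n = 72512$ ($n = - \left(-1133\right) \left(\left(64 + 24 \left(-7\right)\right) + 168\right) = - \left(-1133\right) \left(\left(64 - 168\right) + 168\right) = - \left(-1133\right) \left(-104 + 168\right) = - \left(-1133\right) 64 = \left(-1\right) \left(-72512\right) = 72512$)
$- n = \left(-1\right) 72512 = -72512$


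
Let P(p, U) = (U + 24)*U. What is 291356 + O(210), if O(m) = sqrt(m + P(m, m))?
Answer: 291356 + 5*sqrt(1974) ≈ 2.9158e+5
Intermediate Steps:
P(p, U) = U*(24 + U) (P(p, U) = (24 + U)*U = U*(24 + U))
O(m) = sqrt(m + m*(24 + m))
291356 + O(210) = 291356 + sqrt(210*(25 + 210)) = 291356 + sqrt(210*235) = 291356 + sqrt(49350) = 291356 + 5*sqrt(1974)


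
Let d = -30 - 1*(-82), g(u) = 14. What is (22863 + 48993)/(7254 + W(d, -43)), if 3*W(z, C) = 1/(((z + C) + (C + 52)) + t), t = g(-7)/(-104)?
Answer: 100131336/10108475 ≈ 9.9057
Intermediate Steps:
t = -7/52 (t = 14/(-104) = 14*(-1/104) = -7/52 ≈ -0.13462)
d = 52 (d = -30 + 82 = 52)
W(z, C) = 1/(3*(2697/52 + z + 2*C)) (W(z, C) = 1/(3*(((z + C) + (C + 52)) - 7/52)) = 1/(3*(((C + z) + (52 + C)) - 7/52)) = 1/(3*((52 + z + 2*C) - 7/52)) = 1/(3*(2697/52 + z + 2*C)))
(22863 + 48993)/(7254 + W(d, -43)) = (22863 + 48993)/(7254 + 52/(3*(2697 + 52*52 + 104*(-43)))) = 71856/(7254 + 52/(3*(2697 + 2704 - 4472))) = 71856/(7254 + (52/3)/929) = 71856/(7254 + (52/3)*(1/929)) = 71856/(7254 + 52/2787) = 71856/(20216950/2787) = 71856*(2787/20216950) = 100131336/10108475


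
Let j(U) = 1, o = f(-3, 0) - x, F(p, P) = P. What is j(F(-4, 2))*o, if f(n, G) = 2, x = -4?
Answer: 6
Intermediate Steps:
o = 6 (o = 2 - 1*(-4) = 2 + 4 = 6)
j(F(-4, 2))*o = 1*6 = 6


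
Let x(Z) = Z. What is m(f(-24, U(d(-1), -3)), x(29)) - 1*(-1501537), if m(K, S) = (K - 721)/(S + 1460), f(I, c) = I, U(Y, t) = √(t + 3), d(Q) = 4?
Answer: 2235787848/1489 ≈ 1.5015e+6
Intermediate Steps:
U(Y, t) = √(3 + t)
m(K, S) = (-721 + K)/(1460 + S)
m(f(-24, U(d(-1), -3)), x(29)) - 1*(-1501537) = (-721 - 24)/(1460 + 29) - 1*(-1501537) = -745/1489 + 1501537 = 2235787848/1489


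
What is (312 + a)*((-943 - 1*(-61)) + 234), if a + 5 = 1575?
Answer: -1219536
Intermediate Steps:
a = 1570 (a = -5 + 1575 = 1570)
(312 + a)*((-943 - 1*(-61)) + 234) = (312 + 1570)*((-943 - 1*(-61)) + 234) = 1882*((-943 + 61) + 234) = 1882*(-882 + 234) = 1882*(-648) = -1219536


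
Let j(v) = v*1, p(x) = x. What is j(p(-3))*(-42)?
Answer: 126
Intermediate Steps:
j(v) = v
j(p(-3))*(-42) = -3*(-42) = 126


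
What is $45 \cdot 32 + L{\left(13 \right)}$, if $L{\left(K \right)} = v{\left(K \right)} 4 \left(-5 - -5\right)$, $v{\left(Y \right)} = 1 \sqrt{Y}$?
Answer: $1440$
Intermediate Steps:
$v{\left(Y \right)} = \sqrt{Y}$
$L{\left(K \right)} = 0$ ($L{\left(K \right)} = \sqrt{K} 4 \left(-5 - -5\right) = 4 \sqrt{K} \left(-5 + 5\right) = 4 \sqrt{K} 0 = 0$)
$45 \cdot 32 + L{\left(13 \right)} = 45 \cdot 32 + 0 = 1440 + 0 = 1440$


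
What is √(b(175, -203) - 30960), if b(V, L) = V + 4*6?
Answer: I*√30761 ≈ 175.39*I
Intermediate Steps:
b(V, L) = 24 + V (b(V, L) = V + 24 = 24 + V)
√(b(175, -203) - 30960) = √((24 + 175) - 30960) = √(199 - 30960) = √(-30761) = I*√30761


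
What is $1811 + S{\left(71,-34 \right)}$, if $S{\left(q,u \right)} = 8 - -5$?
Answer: $1824$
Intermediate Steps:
$S{\left(q,u \right)} = 13$ ($S{\left(q,u \right)} = 8 + 5 = 13$)
$1811 + S{\left(71,-34 \right)} = 1811 + 13 = 1824$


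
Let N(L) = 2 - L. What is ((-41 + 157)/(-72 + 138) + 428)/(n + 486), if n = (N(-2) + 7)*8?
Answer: 1013/1353 ≈ 0.74871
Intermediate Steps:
n = 88 (n = ((2 - 1*(-2)) + 7)*8 = ((2 + 2) + 7)*8 = (4 + 7)*8 = 11*8 = 88)
((-41 + 157)/(-72 + 138) + 428)/(n + 486) = ((-41 + 157)/(-72 + 138) + 428)/(88 + 486) = (116/66 + 428)/574 = (116*(1/66) + 428)*(1/574) = (58/33 + 428)*(1/574) = (14182/33)*(1/574) = 1013/1353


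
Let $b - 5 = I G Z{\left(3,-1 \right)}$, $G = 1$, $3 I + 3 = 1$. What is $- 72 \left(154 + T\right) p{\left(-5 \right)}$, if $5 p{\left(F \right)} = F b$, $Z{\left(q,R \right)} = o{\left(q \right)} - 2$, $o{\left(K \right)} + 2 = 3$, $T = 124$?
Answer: $113424$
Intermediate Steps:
$I = - \frac{2}{3}$ ($I = -1 + \frac{1}{3} \cdot 1 = -1 + \frac{1}{3} = - \frac{2}{3} \approx -0.66667$)
$o{\left(K \right)} = 1$ ($o{\left(K \right)} = -2 + 3 = 1$)
$Z{\left(q,R \right)} = -1$ ($Z{\left(q,R \right)} = 1 - 2 = -1$)
$b = \frac{17}{3}$ ($b = 5 + \left(- \frac{2}{3}\right) 1 \left(-1\right) = 5 - - \frac{2}{3} = 5 + \frac{2}{3} = \frac{17}{3} \approx 5.6667$)
$p{\left(F \right)} = \frac{17 F}{15}$ ($p{\left(F \right)} = \frac{F \frac{17}{3}}{5} = \frac{\frac{17}{3} F}{5} = \frac{17 F}{15}$)
$- 72 \left(154 + T\right) p{\left(-5 \right)} = - 72 \left(154 + 124\right) \frac{17}{15} \left(-5\right) = \left(-72\right) 278 \left(- \frac{17}{3}\right) = \left(-20016\right) \left(- \frac{17}{3}\right) = 113424$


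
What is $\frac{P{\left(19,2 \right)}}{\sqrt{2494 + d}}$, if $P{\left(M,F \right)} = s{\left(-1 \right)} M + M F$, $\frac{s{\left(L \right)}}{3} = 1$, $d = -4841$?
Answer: $- \frac{95 i \sqrt{2347}}{2347} \approx - 1.961 i$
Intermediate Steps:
$s{\left(L \right)} = 3$ ($s{\left(L \right)} = 3 \cdot 1 = 3$)
$P{\left(M,F \right)} = 3 M + F M$ ($P{\left(M,F \right)} = 3 M + M F = 3 M + F M$)
$\frac{P{\left(19,2 \right)}}{\sqrt{2494 + d}} = \frac{19 \left(3 + 2\right)}{\sqrt{2494 - 4841}} = \frac{19 \cdot 5}{\sqrt{-2347}} = \frac{95}{i \sqrt{2347}} = 95 \left(- \frac{i \sqrt{2347}}{2347}\right) = - \frac{95 i \sqrt{2347}}{2347}$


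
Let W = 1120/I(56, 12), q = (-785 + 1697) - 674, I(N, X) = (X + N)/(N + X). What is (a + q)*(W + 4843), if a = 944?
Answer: 7048266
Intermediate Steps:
I(N, X) = 1 (I(N, X) = (N + X)/(N + X) = 1)
q = 238 (q = 912 - 674 = 238)
W = 1120 (W = 1120/1 = 1120*1 = 1120)
(a + q)*(W + 4843) = (944 + 238)*(1120 + 4843) = 1182*5963 = 7048266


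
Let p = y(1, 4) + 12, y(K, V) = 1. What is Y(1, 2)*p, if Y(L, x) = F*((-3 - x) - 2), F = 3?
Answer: -273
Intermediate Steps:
Y(L, x) = -15 - 3*x (Y(L, x) = 3*((-3 - x) - 2) = 3*(-5 - x) = -15 - 3*x)
p = 13 (p = 1 + 12 = 13)
Y(1, 2)*p = (-15 - 3*2)*13 = (-15 - 6)*13 = -21*13 = -273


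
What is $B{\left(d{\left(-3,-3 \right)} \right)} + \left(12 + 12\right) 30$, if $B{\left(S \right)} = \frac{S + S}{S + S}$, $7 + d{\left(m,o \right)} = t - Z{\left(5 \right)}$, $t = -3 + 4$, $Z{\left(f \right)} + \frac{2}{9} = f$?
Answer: $721$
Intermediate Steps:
$Z{\left(f \right)} = - \frac{2}{9} + f$
$t = 1$
$d{\left(m,o \right)} = - \frac{97}{9}$ ($d{\left(m,o \right)} = -7 + \left(1 - \left(- \frac{2}{9} + 5\right)\right) = -7 + \left(1 - \frac{43}{9}\right) = -7 - \frac{34}{9} = - \frac{97}{9}$)
$B{\left(S \right)} = 1$ ($B{\left(S \right)} = \frac{2 S}{2 S} = 2 S \frac{1}{2 S} = 1$)
$B{\left(d{\left(-3,-3 \right)} \right)} + \left(12 + 12\right) 30 = 1 + \left(12 + 12\right) 30 = 1 + 24 \cdot 30 = 1 + 720 = 721$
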